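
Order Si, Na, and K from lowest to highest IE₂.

After 1 electron has been removed, what remains? Si⁺ still has 3 valence electrons; Na⁺ is the bare [Ne] core; K⁺ is the bare [Ar] core.
Breaking into a closed-shell core is much more expensive than removing a leftover valence electron — K and Na have the largest IE_2 here.
Tabulated IE_2 (kJ/mol): Si 1577, Na 4562, K 3052.
Putting it together, IE_2: Si < K < Na.

Si < K < Na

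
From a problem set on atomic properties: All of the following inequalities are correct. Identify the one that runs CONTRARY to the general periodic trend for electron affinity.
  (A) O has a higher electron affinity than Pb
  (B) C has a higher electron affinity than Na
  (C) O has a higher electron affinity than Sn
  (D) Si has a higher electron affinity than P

(D)

The general trend: electron affinity increases across a period and decreases down a group.
(A) O (period 2, group 16) vs Pb (period 6, group 14): the stated order agrees with the simple trend.
(B) C (period 2, group 14) vs Na (period 3, group 1): the stated order agrees with the simple trend.
(C) O (period 2, group 16) vs Sn (period 5, group 14): the stated order agrees with the simple trend.
(D) Si (period 3, group 14) vs P (period 3, group 15): the stated order contradicts the simple trend.
The exception is (D): adding an electron to P's half-filled 3p³ is unfavourable, so Si (3p²) has the more exothermic EA.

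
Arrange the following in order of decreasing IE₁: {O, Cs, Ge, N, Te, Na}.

N > O > Te > Ge > Na > Cs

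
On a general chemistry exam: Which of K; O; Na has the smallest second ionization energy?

Consider each +1 ion: K⁺ is the bare [Ar] core; O⁺ still has 5 valence electrons; Na⁺ is the bare [Ne] core.
Usually core removal costs more than valence removal, but here the competition is close: a tightly held n=2 valence electron can cost more to remove than an n=3 core electron, so the actual values have to decide it.
Tabulated IE_2 (kJ/mol): K 3052, O 3388, Na 4562.
Overall IE_2 order: K < O < Na.

K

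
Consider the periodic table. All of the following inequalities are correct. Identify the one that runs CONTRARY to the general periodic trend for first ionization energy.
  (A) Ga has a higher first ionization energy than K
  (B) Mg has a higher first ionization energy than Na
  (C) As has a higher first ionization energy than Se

(C)

The general trend: first ionization energy increases across a period and decreases down a group.
(A) Ga (period 4, group 13) vs K (period 4, group 1): the stated order agrees with the simple trend.
(B) Mg (period 3, group 2) vs Na (period 3, group 1): the stated order agrees with the simple trend.
(C) As (period 4, group 15) vs Se (period 4, group 16): the stated order contradicts the simple trend.
The exception is (C): Se (4p⁴) ionizes more easily than half-filled As (4p³).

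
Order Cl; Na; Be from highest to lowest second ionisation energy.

Na > Cl > Be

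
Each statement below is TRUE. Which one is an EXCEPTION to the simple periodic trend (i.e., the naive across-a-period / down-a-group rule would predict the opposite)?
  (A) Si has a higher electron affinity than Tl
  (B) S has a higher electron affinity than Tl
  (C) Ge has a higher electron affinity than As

The general trend: electron affinity increases across a period and decreases down a group.
(A) Si (period 3, group 14) vs Tl (period 6, group 13): the stated order agrees with the simple trend.
(B) S (period 3, group 16) vs Tl (period 6, group 13): the stated order agrees with the simple trend.
(C) Ge (period 4, group 14) vs As (period 4, group 15): the stated order contradicts the simple trend.
The exception is (C): adding an electron to As's half-filled 4p³ is unfavourable, so Ge (4p²) has the more exothermic EA.

(C)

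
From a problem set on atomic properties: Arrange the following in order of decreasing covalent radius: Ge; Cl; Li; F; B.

Li > Ge > Cl > B > F

Li is in period 2, group 1; B is in period 2, group 13; F is in period 2, group 17; Cl is in period 3, group 17; Ge is in period 4, group 14.
Radius decreases left→right (rising Z_eff, same n) and increases top→bottom (higher n).
Here both period and group differ, so the two effects have to be weighed against each other.
B > F: B lies to the left of F in period 2, so the across-period effect alone puts B larger.
Cl > B: the two effects oppose for this pair; the down-group effect wins (99 vs 85 pm).
Ge > Cl: relative to Cl, both the across-period and down-group shifts push Ge's atomic radius up.
Li > Ge: period and group pull opposite ways; the across-period shift dominates (133 vs 121 pm).
For reference (pm): Li 133, B 85, F 64, Cl 99, Ge 121.
So from largest to smallest: Li > Ge > Cl > B > F.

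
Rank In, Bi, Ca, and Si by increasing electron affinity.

Electron affinity generally becomes more exothermic across a period toward the halogens and less exothermic down a group.
Here both period and group differ, so the two effects have to be weighed against each other.
In > Ca: period and group pull opposite ways; the across-period shift dominates (29 vs 2 kJ/mol).
Bi > In: period and group pull opposite ways; the across-period shift dominates (91 vs 29 kJ/mol).
Si > Bi: the two effects oppose for this pair; the down-group effect wins (134 vs 91 kJ/mol).
Approximate values (kJ/mol): Si 134, Ca 2, In 29, Bi 91.
So from lowest to highest: Ca < In < Bi < Si.

Ca < In < Bi < Si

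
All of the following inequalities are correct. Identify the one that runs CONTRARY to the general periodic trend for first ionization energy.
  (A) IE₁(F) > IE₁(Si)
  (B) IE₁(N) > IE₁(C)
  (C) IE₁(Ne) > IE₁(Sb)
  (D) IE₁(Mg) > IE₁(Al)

The general trend: first ionization energy increases across a period and decreases down a group.
(A) F (period 2, group 17) vs Si (period 3, group 14): the stated order agrees with the simple trend.
(B) N (period 2, group 15) vs C (period 2, group 14): the stated order agrees with the simple trend.
(C) Ne (period 2, group 18) vs Sb (period 5, group 15): the stated order agrees with the simple trend.
(D) Mg (period 3, group 2) vs Al (period 3, group 13): the stated order contradicts the simple trend.
The exception is (D): Al's single 3p electron is easier to remove than one from Mg's filled 3s².

(D)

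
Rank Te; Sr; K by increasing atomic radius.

Atomic radius shrinks across a period as nuclear charge pulls the same shell inward, and grows down a group as new shells are added.
Neither a single period nor a single group — weigh both effects.
Sr > Te: Sr lies to the left of Te in period 5, so the across-period effect alone puts Sr larger.
K > Sr: the two effects oppose for this pair; the across-period effect wins (196 vs 185 pm).
For reference (pm): K 196, Sr 185, Te 136.
So from smallest to largest: Te < Sr < K.

Te < Sr < K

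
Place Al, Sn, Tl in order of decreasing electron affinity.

Sn, Al, Tl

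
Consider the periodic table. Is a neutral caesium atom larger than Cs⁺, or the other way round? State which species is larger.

Forming Cs⁺ removes 1 electron from Cs. Fewer electrons for the same nuclear charge means less shielding and a higher Z_eff on the remaining electrons, and for main-group metals the entire outer shell is lost.
A cation is smaller than its parent atom: Cs⁺ < Cs.

Cs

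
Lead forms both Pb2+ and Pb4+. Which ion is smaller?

Both ions have Z = 82 protons, but Pb4+ has lost more electrons, so its remaining electrons feel a larger effective nuclear charge per electron and are pulled in more tightly.
Higher positive charge → smaller ion, so Pb2+ > Pb4+.

Pb4+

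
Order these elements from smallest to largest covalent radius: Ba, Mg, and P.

P, Mg, Ba

Mg is in period 3, group 2; P is in period 3, group 15; Ba is in period 6, group 2.
Across a period the added protons contract the valence shell; down a group each new principal shell makes the atom larger.
Here both period and group differ, so the two effects have to be weighed against each other.
Mg > P: Mg lies to the left of P in period 3, so the across-period effect alone puts Mg larger.
Ba > Mg: Ba sits below Mg in group 2, so the down-group effect alone puts Ba larger.
Tabulated atomic radius (pm): Mg 139, P 111, Ba 196.
So from smallest to largest: P < Mg < Ba.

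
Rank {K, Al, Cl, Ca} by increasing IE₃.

Al < Cl < K < Ca

After 2 electrons have been removed, what remains? K²⁺ is already 1 electron into the core; Al²⁺ still has 1 valence electron; Cl²⁺ still has 5 valence electrons; Ca²⁺ is the bare [Ar] core.
Breaking into a closed-shell core is much more expensive than removing a leftover valence electron — K and Ca have the largest IE_3 here.
Valence configurations: Al²⁺ [Ne]3s¹, Cl²⁺ [Ne]3s²3p³.
Tabulated IE_3 (kJ/mol): K 4420, Al 2745, Cl 3822, Ca 4912.
Putting it together, IE_3: Al < Cl < K < Ca.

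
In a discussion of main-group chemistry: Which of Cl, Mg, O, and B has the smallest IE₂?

Mg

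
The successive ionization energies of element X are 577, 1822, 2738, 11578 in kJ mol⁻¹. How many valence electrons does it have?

3

Look for the largest jump between consecutive ionization energies: IE4/IE3 ≈ 4.2, far larger than any earlier ratio.
That jump marks the point where a core electron is being removed. So the atom has 3 valence electrons.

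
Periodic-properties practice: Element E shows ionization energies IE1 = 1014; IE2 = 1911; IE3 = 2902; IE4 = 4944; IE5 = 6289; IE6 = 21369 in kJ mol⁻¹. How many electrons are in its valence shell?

5

Look for the largest jump between consecutive ionization energies: IE6/IE5 ≈ 3.4, far larger than any earlier ratio.
That jump marks the point where a core electron is being removed. So the atom has 5 valence electrons.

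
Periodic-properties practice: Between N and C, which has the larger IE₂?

N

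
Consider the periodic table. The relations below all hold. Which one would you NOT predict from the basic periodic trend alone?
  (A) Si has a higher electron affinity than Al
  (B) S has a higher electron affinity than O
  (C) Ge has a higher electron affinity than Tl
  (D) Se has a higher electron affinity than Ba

The general trend: electron affinity increases across a period and decreases down a group.
(A) Si (period 3, group 14) vs Al (period 3, group 13): the stated order agrees with the simple trend.
(B) S (period 3, group 16) vs O (period 2, group 16): the stated order contradicts the simple trend.
(C) Ge (period 4, group 14) vs Tl (period 6, group 13): the stated order agrees with the simple trend.
(D) Se (period 4, group 16) vs Ba (period 6, group 2): the stated order agrees with the simple trend.
The exception is (B): the compact 2p subshell of O repels the added electron more than S's larger 3p does.

(B)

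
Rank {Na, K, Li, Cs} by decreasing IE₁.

Li is in period 2, group 1; Na is in period 3, group 1; K is in period 4, group 1; Cs is in period 6, group 1.
IE₁ increases left→right with effective nuclear charge and decreases top→bottom as the valence shell moves farther out.
All are in group 1, so first ionization energy increases up the group.
So from highest to lowest: Li > Na > K > Cs.

Li, Na, K, Cs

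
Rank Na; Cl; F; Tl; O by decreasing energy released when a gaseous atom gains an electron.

O is in period 2, group 16; F is in period 2, group 17; Na is in period 3, group 1; Cl is in period 3, group 17; Tl is in period 6, group 13.
Atoms with high Z_eff and room in the valence shell (especially the halogens) have the most exothermic electron affinities.
Neither a single period nor a single group — weigh both effects.
Na > Tl: period and group pull opposite ways; the down-group shift dominates (53 vs 19 kJ/mol).
O > Na: relative to Na, both the across-period and down-group shifts push O's electron affinity up.
F > O: F lies to the right of O in period 2, so the across-period effect alone puts F higher.
Cl > F: this pair runs against the simple trend — see the exception note.
Note the exception: Cl has a higher electron affinity than F, contrary to the simple trend — F's small 2p subshell makes the incoming electron feel strong e⁻–e⁻ repulsion, so Cl actually releases more energy on gaining an electron.
For reference (kJ/mol): O 141, F 328, Na 53, Cl 349, Tl 19.
So from highest to lowest: Cl > F > O > Na > Tl.

Cl > F > O > Na > Tl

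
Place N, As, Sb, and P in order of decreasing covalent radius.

Sb > As > P > N

N is in period 2, group 15; P is in period 3, group 15; As is in period 4, group 15; Sb is in period 5, group 15.
Across a period the added protons contract the valence shell; down a group each new principal shell makes the atom larger.
All are in group 15, so atomic radius increases down the group.
So from largest to smallest: Sb > As > P > N.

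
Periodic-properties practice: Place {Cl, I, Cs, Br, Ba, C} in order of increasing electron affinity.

Adding an electron releases more energy for atoms nearer the top right (short of the noble gases).
Neither a single period nor a single group — weigh both effects.
Cs > Ba: this pair runs against the simple trend — see the exception note.
C > Cs: both effects reinforce here, so C is clearly the higher of the two.
I > C: the two effects oppose for this pair; the across-period effect wins (295 vs 122 kJ/mol).
Br > I: Br sits above I in group 17, so the down-group effect alone puts Br higher.
Cl > Br: they share group 17; the group trend gives Cl the larger value.
Note the exception: Cs has a higher electron affinity than Ba, contrary to the simple trend — adding an electron to Ba (ns²) has to open a new, higher-energy np subshell, which is unfavourable.
For reference (kJ/mol): C 122, Cl 349, Br 325, I 295, Cs 46, Ba 14.
So from lowest to highest: Ba < Cs < C < I < Br < Cl.

Ba < Cs < C < I < Br < Cl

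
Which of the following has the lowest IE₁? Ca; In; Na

Na is in period 3, group 1; Ca is in period 4, group 2; In is in period 5, group 13.
Across a period the outer electron is held more tightly (higher IE₁); down a group it sits in a higher shell, more shielded, and comes off more easily.
These sit on a diagonal, where the across-period and down-group effects partly cancel.
In > Na: period and group pull opposite ways; the across-period shift dominates (558 vs 496 kJ/mol).
Ca > In: the two effects oppose for this pair; the down-group effect wins (590 vs 558 kJ/mol).
Tabulated first ionization energy (kJ/mol): Na 496, Ca 590, In 558.
The lowest IE₁ among these belongs to Na.

Na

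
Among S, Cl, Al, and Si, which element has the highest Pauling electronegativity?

Al is in period 3, group 13; Si is in period 3, group 14; S is in period 3, group 16; Cl is in period 3, group 17.
Electronegativity increases across a period and decreases down a group, tracking effective nuclear charge and atomic size.
All lie in period 3, so electronegativity increases left to right.
The highest Pauling electronegativity among these belongs to Cl.

Cl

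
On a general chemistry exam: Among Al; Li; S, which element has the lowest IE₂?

The second ionization energy removes an electron from the +1 ion. For each element: Al⁺ still has 2 valence electrons; Li⁺ is the bare [He] core; S⁺ still has 5 valence electrons.
Pulling an electron out of a noble-gas core costs far more than removing a remaining valence electron, so Li sits at the high end of IE_2.
Valence configurations: Al⁺ [Ne]3s², S⁺ [Ne]3s²3p³.
Tabulated IE_2 (kJ/mol): Al 1817, Li 7298, S 2252.
So the second ionization energies run Al < S < Li.

Al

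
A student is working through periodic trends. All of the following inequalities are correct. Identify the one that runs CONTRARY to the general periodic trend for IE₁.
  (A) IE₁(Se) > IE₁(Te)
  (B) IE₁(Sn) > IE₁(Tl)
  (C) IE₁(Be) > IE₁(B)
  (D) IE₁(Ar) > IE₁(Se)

The general trend: IE₁ increases across a period and decreases down a group.
(A) Se (period 4, group 16) vs Te (period 5, group 16): the stated order agrees with the simple trend.
(B) Sn (period 5, group 14) vs Tl (period 6, group 13): the stated order agrees with the simple trend.
(C) Be (period 2, group 2) vs B (period 2, group 13): the stated order contradicts the simple trend.
(D) Ar (period 3, group 18) vs Se (period 4, group 16): the stated order agrees with the simple trend.
The exception is (C): removing B's lone 2p electron is easier than breaking Be's filled 2s².

(C)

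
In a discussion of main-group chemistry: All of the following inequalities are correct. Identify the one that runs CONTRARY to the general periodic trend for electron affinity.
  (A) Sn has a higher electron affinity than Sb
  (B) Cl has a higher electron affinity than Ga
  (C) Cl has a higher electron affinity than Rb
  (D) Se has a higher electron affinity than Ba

The general trend: electron affinity increases across a period and decreases down a group.
(A) Sn (period 5, group 14) vs Sb (period 5, group 15): the stated order contradicts the simple trend.
(B) Cl (period 3, group 17) vs Ga (period 4, group 13): the stated order agrees with the simple trend.
(C) Cl (period 3, group 17) vs Rb (period 5, group 1): the stated order agrees with the simple trend.
(D) Se (period 4, group 16) vs Ba (period 6, group 2): the stated order agrees with the simple trend.
The exception is (A): adding an electron to Sb's half-filled 5p³ is unfavourable, so Sn has the more exothermic EA.

(A)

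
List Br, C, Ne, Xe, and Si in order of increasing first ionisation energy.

Si < C < Br < Xe < Ne

C is in period 2, group 14; Ne is in period 2, group 18; Si is in period 3, group 14; Br is in period 4, group 17; Xe is in period 5, group 18.
Removing the outermost electron gets harder across a period and easier down a group.
These span different periods and groups, so the two trends combine.
C > Si: C sits above Si in group 14, so the down-group effect alone puts C higher.
Br > C: period and group pull opposite ways; the across-period shift dominates (1140 vs 1086 kJ/mol).
Xe > Br: the two effects oppose for this pair; the across-period effect wins (1170 vs 1140 kJ/mol).
Ne > Xe: they share group 18; the group trend gives Ne the larger value.
For reference (kJ/mol): C 1086, Ne 2081, Si 786, Br 1140, Xe 1170.
So from lowest to highest: Si < C < Br < Xe < Ne.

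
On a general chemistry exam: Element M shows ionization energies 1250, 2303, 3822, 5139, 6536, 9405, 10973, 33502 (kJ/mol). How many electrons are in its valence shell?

Look for the largest jump between consecutive ionization energies: IE8/IE7 ≈ 3.1, far larger than any earlier ratio.
That jump marks the point where a core electron is being removed. So the atom has 7 valence electrons.

7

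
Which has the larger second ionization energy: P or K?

K

Consider each +1 ion: P⁺ still has 4 valence electrons; K⁺ is the bare [Ar] core.
Core electrons are held far more tightly than valence electrons, so K tops the IE_2 order.
Approximate IE_2 values (kJ/mol): P 1907, K 3052.
Putting it together, IE_2: P < K.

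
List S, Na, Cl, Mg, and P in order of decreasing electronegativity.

Cl, S, P, Mg, Na

Atoms toward the upper right of the periodic table pull bonding electrons most strongly.
All lie in period 3, so electronegativity increases left to right.
So from highest to lowest: Cl > S > P > Mg > Na.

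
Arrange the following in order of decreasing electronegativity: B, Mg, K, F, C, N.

F, N, C, B, Mg, K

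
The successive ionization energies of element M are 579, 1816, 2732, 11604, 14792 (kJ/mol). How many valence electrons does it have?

3

Look for the largest jump between consecutive ionization energies: IE4/IE3 ≈ 4.2, far larger than any earlier ratio.
That jump marks the point where a core electron is being removed. So the atom has 3 valence electrons.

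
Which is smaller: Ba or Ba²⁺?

Forming Ba²⁺ removes 2 electrons from Ba. Fewer electrons for the same nuclear charge means less shielding and a higher Z_eff on the remaining electrons, and for main-group metals the entire outer shell is lost.
A cation is smaller than its parent atom: Ba²⁺ < Ba.

Ba²⁺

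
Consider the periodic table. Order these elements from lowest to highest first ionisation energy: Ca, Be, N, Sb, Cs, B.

Cs, Ca, B, Sb, Be, N

Be is in period 2, group 2; B is in period 2, group 13; N is in period 2, group 15; Ca is in period 4, group 2; Sb is in period 5, group 15; Cs is in period 6, group 1.
First ionization energy rises across a period (greater Z_eff holds electrons more tightly) and falls down a group (valence electrons are farther from the nucleus).
Here both period and group differ, so the two effects have to be weighed against each other.
Ca > Cs: both effects reinforce here, so Ca is clearly the higher of the two.
B > Ca: both effects reinforce here, so B is clearly the higher of the two.
Sb > B: period and group pull opposite ways; the across-period shift dominates (831 vs 801 kJ/mol).
Be > Sb: the two effects oppose for this pair; the down-group effect wins (900 vs 831 kJ/mol).
N > Be: N lies to the right of Be in period 2, so the across-period effect alone puts N higher.
Note the exception: Be has a higher first ionization energy than B, contrary to the simple trend — removing B's lone 2p electron is easier than breaking Be's filled 2s².
Tabulated first ionization energy (kJ/mol): Be 900, B 801, N 1402, Ca 590, Sb 831, Cs 376.
So from lowest to highest: Cs < Ca < B < Sb < Be < N.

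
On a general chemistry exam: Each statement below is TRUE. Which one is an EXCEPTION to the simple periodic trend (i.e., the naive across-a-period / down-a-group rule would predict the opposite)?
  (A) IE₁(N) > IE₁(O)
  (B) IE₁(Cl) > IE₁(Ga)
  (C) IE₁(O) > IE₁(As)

The general trend: first ionisation energy increases across a period and decreases down a group.
(A) N (period 2, group 15) vs O (period 2, group 16): the stated order contradicts the simple trend.
(B) Cl (period 3, group 17) vs Ga (period 4, group 13): the stated order agrees with the simple trend.
(C) O (period 2, group 16) vs As (period 4, group 15): the stated order agrees with the simple trend.
The exception is (A): pairing an electron in O's 2p⁴ costs repulsion energy, so O ionizes more easily than half-filled N (2p³).

(A)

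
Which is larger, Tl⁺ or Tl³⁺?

Tl⁺

Both ions have Z = 81 protons, but Tl³⁺ has lost more electrons, so its remaining electrons feel a larger effective nuclear charge per electron and are pulled in more tightly.
Higher positive charge → smaller ion, so Tl⁺ > Tl³⁺.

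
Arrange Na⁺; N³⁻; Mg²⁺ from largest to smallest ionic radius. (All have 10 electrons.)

All of these have 10 electrons, so size is governed by nuclear charge alone: the more protons, the stronger the pull on the same electron cloud, and the smaller the ion.
Nuclear charges: Mg²⁺ (Z=12), Na⁺ (Z=11), N³⁻ (Z=7).
Largest to smallest: N³⁻ > Na⁺ > Mg²⁺.

N³⁻ > Na⁺ > Mg²⁺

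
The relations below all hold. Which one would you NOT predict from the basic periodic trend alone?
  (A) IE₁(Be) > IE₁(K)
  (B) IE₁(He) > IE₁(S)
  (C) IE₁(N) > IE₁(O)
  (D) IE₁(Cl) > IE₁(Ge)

(C)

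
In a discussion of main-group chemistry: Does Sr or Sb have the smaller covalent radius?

Across a period the added protons contract the valence shell; down a group each new principal shell makes the atom larger.
All lie in period 5, so atomic radius increases right to left.
So Sb has the smaller covalent radius (Sb < Sr).

Sb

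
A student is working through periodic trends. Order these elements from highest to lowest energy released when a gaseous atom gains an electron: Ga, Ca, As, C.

C > As > Ga > Ca

C is in period 2, group 14; Ca is in period 4, group 2; Ga is in period 4, group 13; As is in period 4, group 15.
EA tends to increase across a period and decrease down a group, though the pattern is less regular than for IE or radius.
Here both period and group differ, so the two effects have to be weighed against each other.
Ga > Ca: both are in period 4; the period trend gives Ga the larger value.
As > Ga: both are in period 4; the period trend gives As the larger value.
C > As: period and group pull opposite ways; the down-group shift dominates (122 vs 78 kJ/mol).
Approximate values (kJ/mol): C 122, Ca 2, Ga 29, As 78.
So from highest to lowest: C > As > Ga > Ca.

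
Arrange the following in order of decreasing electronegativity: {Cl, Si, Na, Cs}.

Na is in period 3, group 1; Si is in period 3, group 14; Cl is in period 3, group 17; Cs is in period 6, group 1.
Atoms toward the upper right of the periodic table pull bonding electrons most strongly.
Neither a single period nor a single group — weigh both effects.
Na > Cs: they share group 1; the group trend gives Na the larger value.
Si > Na: both are in period 3; the period trend gives Si the larger value.
Cl > Si: both are in period 3; the period trend gives Cl the larger value.
Tabulated electronegativity (Pauling): Na 0.93, Si 1.90, Cl 3.16, Cs 0.79.
So from highest to lowest: Cl > Si > Na > Cs.

Cl > Si > Na > Cs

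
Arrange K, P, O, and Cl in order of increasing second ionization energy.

Consider each +1 ion: K⁺ is the bare [Ar] core; P⁺ still has 4 valence electrons; O⁺ still has 5 valence electrons; Cl⁺ still has 6 valence electrons.
Usually core removal costs more than valence removal, but here the competition is close: a tightly held n=2 valence electron can cost more to remove than an n=3 core electron, so the actual values have to decide it.
Valence configurations: P⁺ [Ne]3s²3p², O⁺ [He]2s²2p³, Cl⁺ [Ne]3s²3p⁴.
Tabulated IE_2 (kJ/mol): K 3052, P 1907, O 3388, Cl 2298.
So the second ionization energies run P < Cl < K < O.

P < Cl < K < O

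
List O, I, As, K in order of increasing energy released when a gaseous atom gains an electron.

K < As < O < I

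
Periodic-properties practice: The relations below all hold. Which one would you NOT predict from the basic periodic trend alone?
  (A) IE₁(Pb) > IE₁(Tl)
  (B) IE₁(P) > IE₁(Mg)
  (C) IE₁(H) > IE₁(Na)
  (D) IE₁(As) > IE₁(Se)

(D)

The general trend: first ionization energy increases across a period and decreases down a group.
(A) Pb (period 6, group 14) vs Tl (period 6, group 13): the stated order agrees with the simple trend.
(B) P (period 3, group 15) vs Mg (period 3, group 2): the stated order agrees with the simple trend.
(C) H (period 1, group 1) vs Na (period 3, group 1): the stated order agrees with the simple trend.
(D) As (period 4, group 15) vs Se (period 4, group 16): the stated order contradicts the simple trend.
The exception is (D): Se (4p⁴) ionizes more easily than half-filled As (4p³).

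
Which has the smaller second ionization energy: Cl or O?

The second ionization energy removes an electron from the +1 ion. For each element: Cl⁺ still has 6 valence electrons; O⁺ still has 5 valence electrons.
All are still removing valence electrons, so compare the +1 ions as you would atoms: IE_2 generally rises across a period (higher Z_eff) and falls down a group (larger shell), subject to the usual subshell exceptions.
Valence configurations: Cl⁺ [Ne]3s²3p⁴, O⁺ [He]2s²2p³.
Tabulated IE_2 (kJ/mol): Cl 2298, O 3388.
Putting it together, IE_2: Cl < O.

Cl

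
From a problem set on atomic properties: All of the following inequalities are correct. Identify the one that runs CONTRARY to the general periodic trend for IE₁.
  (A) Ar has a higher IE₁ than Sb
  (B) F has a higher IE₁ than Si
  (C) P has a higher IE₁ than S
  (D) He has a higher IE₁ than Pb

The general trend: IE₁ increases across a period and decreases down a group.
(A) Ar (period 3, group 18) vs Sb (period 5, group 15): the stated order agrees with the simple trend.
(B) F (period 2, group 17) vs Si (period 3, group 14): the stated order agrees with the simple trend.
(C) P (period 3, group 15) vs S (period 3, group 16): the stated order contradicts the simple trend.
(D) He (period 1, group 18) vs Pb (period 6, group 14): the stated order agrees with the simple trend.
The exception is (C): S (3p⁴) ionizes more easily than half-filled P (3p³) because the paired 3p electron in S is pushed out by e⁻–e⁻ repulsion.

(C)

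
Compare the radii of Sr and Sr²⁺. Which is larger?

Sr

Forming Sr²⁺ removes 2 electrons from Sr. Fewer electrons for the same nuclear charge means less shielding and a higher Z_eff on the remaining electrons, and for main-group metals the entire outer shell is lost.
A cation is smaller than its parent atom: Sr²⁺ < Sr.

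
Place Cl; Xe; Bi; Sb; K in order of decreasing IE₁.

Cl is in period 3, group 17; K is in period 4, group 1; Sb is in period 5, group 15; Xe is in period 5, group 18; Bi is in period 6, group 15.
Removing the outermost electron gets harder across a period and easier down a group.
Neither a single period nor a single group — weigh both effects.
Bi > K: the two effects oppose for this pair; the across-period effect wins (703 vs 419 kJ/mol).
Sb > Bi: they share group 15; the group trend gives Sb the larger value.
Xe > Sb: both are in period 5; the period trend gives Xe the larger value.
Cl > Xe: the two effects oppose for this pair; the down-group effect wins (1251 vs 1170 kJ/mol).
For reference (kJ/mol): Cl 1251, K 419, Sb 831, Xe 1170, Bi 703.
So from highest to lowest: Cl > Xe > Sb > Bi > K.

Cl, Xe, Sb, Bi, K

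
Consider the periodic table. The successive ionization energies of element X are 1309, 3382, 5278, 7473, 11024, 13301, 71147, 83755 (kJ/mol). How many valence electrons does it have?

6

Look for the largest jump between consecutive ionization energies: IE7/IE6 ≈ 5.3, far larger than any earlier ratio.
That jump marks the point where a core electron is being removed. So the atom has 6 valence electrons.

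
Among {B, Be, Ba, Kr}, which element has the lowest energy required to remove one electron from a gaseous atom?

Ba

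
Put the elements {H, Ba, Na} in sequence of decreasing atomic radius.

Radius decreases left→right (rising Z_eff, same n) and increases top→bottom (higher n).
Here both period and group differ, so the two effects have to be weighed against each other.
Na > H: they share group 1; the group trend gives Na the larger value.
Ba > Na: period and group pull opposite ways; the down-group shift dominates (196 vs 155 pm).
For reference (pm): H 32, Na 155, Ba 196.
So from largest to smallest: Ba > Na > H.

Ba > Na > H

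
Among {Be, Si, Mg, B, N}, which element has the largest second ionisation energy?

N

IE_2 is the cost of taking one more electron from the +1 cation: Be⁺ still has 1 valence electron; Si⁺ still has 3 valence electrons; Mg⁺ still has 1 valence electron; B⁺ still has 2 valence electrons; N⁺ still has 4 valence electrons.
All are still removing valence electrons, so compare the +1 ions as you would atoms: IE_2 generally rises across a period (higher Z_eff) and falls down a group (larger shell), subject to the usual subshell exceptions.
Valence configurations: Be⁺ [He]2s¹, Si⁺ [Ne]3s²3p¹, Mg⁺ [Ne]3s¹, B⁺ [He]2s², N⁺ [He]2s²2p².
The numbers (kJ/mol): Be 1757, Si 1577, Mg 1451, B 2427, N 2856.
Putting it together, IE_2: Mg < Si < Be < B < N.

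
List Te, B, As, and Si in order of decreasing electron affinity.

Te > Si > As > B

B is in period 2, group 13; Si is in period 3, group 14; As is in period 4, group 15; Te is in period 5, group 16.
EA tends to increase across a period and decrease down a group, though the pattern is less regular than for IE or radius.
These sit on a diagonal, where the across-period and down-group effects partly cancel.
As > B: period and group pull opposite ways; the across-period shift dominates (78 vs 27 kJ/mol).
Si > As: the two effects oppose for this pair; the down-group effect wins (134 vs 78 kJ/mol).
Te > Si: period and group pull opposite ways; the across-period shift dominates (190 vs 134 kJ/mol).
For reference (kJ/mol): B 27, Si 134, As 78, Te 190.
So from highest to lowest: Te > Si > As > B.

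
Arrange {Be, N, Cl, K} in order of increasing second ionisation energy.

The second ionization energy removes an electron from the +1 ion. For each element: Be⁺ still has 1 valence electron; N⁺ still has 4 valence electrons; Cl⁺ still has 6 valence electrons; K⁺ is the bare [Ar] core.
Core electrons are held far more tightly than valence electrons, so K tops the IE_2 order.
Valence configurations: Be⁺ [He]2s¹, N⁺ [He]2s²2p², Cl⁺ [Ne]3s²3p⁴.
Tabulated IE_2 (kJ/mol): Be 1757, N 2856, Cl 2298, K 3052.
Overall IE_2 order: Be < Cl < N < K.

Be < Cl < N < K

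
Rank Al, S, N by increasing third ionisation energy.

After 2 electrons have been removed, what remains? Al²⁺ still has 1 valence electron; S²⁺ still has 4 valence electrons; N²⁺ still has 3 valence electrons.
All are still removing valence electrons, so compare the +2 ions as you would atoms: IE_3 generally rises across a period (higher Z_eff) and falls down a group (larger shell), subject to the usual subshell exceptions.
Valence configurations: Al²⁺ [Ne]3s¹, S²⁺ [Ne]3s²3p², N²⁺ [He]2s²2p¹.
The numbers (kJ/mol): Al 2745, S 3357, N 4578.
Overall IE_3 order: Al < S < N.

Al < S < N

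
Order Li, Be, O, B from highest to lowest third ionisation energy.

Be, Li, O, B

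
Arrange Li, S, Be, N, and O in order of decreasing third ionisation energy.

Be > Li > O > N > S

After 2 electrons have been removed, what remains? Li²⁺ is already 1 electron into the core; S²⁺ still has 4 valence electrons; Be²⁺ is the bare [He] core; N²⁺ still has 3 valence electrons; O²⁺ still has 4 valence electrons.
Pulling an electron out of a noble-gas core costs far more than removing a remaining valence electron, so Li and Be sit at the high end of IE_3.
Valence configurations: S²⁺ [Ne]3s²3p², N²⁺ [He]2s²2p¹, O²⁺ [He]2s²2p².
The numbers (kJ/mol): Li 11815, S 3357, Be 14849, N 4578, O 5300.
Hence IE_3: S < N < O < Li < Be.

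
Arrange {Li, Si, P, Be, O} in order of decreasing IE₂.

IE_2 is the cost of taking one more electron from the +1 cation: Li⁺ is the bare [He] core; Si⁺ still has 3 valence electrons; P⁺ still has 4 valence electrons; Be⁺ still has 1 valence electron; O⁺ still has 5 valence electrons.
Core electrons are held far more tightly than valence electrons, so Li tops the IE_2 order.
Valence configurations: Si⁺ [Ne]3s²3p¹, P⁺ [Ne]3s²3p², Be⁺ [He]2s¹, O⁺ [He]2s²2p³.
Tabulated IE_2 (kJ/mol): Li 7298, Si 1577, P 1907, Be 1757, O 3388.
Overall IE_2 order: Si < Be < P < O < Li.

Li > O > P > Be > Si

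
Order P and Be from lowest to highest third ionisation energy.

P < Be

The third ionization energy removes an electron from the +2 ion. For each element: P²⁺ still has 3 valence electrons; Be²⁺ is the bare [He] core.
Core electrons are held far more tightly than valence electrons, so Be tops the IE_3 order.
Tabulated IE_3 (kJ/mol): P 2914, Be 14849.
So the third ionization energies run P < Be.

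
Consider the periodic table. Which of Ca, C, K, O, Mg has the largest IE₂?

O

The second ionization energy removes an electron from the +1 ion. For each element: Ca⁺ still has 1 valence electron; C⁺ still has 3 valence electrons; K⁺ is the bare [Ar] core; O⁺ still has 5 valence electrons; Mg⁺ still has 1 valence electron.
Usually core removal costs more than valence removal, but here the competition is close: a tightly held n=2 valence electron can cost more to remove than an n=3 core electron, so the actual values have to decide it.
Valence configurations: Ca⁺ [Ar]4s¹, C⁺ [He]2s²2p¹, O⁺ [He]2s²2p³, Mg⁺ [Ne]3s¹.
The numbers (kJ/mol): Ca 1145, C 2353, K 3052, O 3388, Mg 1451.
Hence IE_2: Ca < Mg < C < K < O.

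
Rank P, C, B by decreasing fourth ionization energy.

Consider each +3 ion: P³⁺ still has 2 valence electrons; C³⁺ still has 1 valence electron; B³⁺ is the bare [He] core.
Breaking into a closed-shell core is much more expensive than removing a leftover valence electron — B has the largest IE_4 here.
Valence configurations: P³⁺ [Ne]3s², C³⁺ [He]2s¹.
Approximate IE_4 values (kJ/mol): P 4964, C 6223, B 25026.
Overall IE_4 order: P < C < B.

B > C > P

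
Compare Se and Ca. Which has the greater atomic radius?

Ca is in period 4, group 2; Se is in period 4, group 16.
Moving right in a period, electrons are added to the same shell under a stronger nuclear pull, so atoms get smaller; moving down, a new shell is opened and atoms get larger.
All lie in period 4, so atomic radius increases right to left.
So Ca has the greater atomic radius (Ca > Se).

Ca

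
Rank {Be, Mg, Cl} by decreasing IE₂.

The second ionization energy removes an electron from the +1 ion. For each element: Be⁺ still has 1 valence electron; Mg⁺ still has 1 valence electron; Cl⁺ still has 6 valence electrons.
All are still removing valence electrons, so compare the +1 ions as you would atoms: IE_2 generally rises across a period (higher Z_eff) and falls down a group (larger shell), subject to the usual subshell exceptions.
Valence configurations: Be⁺ [He]2s¹, Mg⁺ [Ne]3s¹, Cl⁺ [Ne]3s²3p⁴.
The numbers (kJ/mol): Be 1757, Mg 1451, Cl 2298.
So the second ionization energies run Mg < Be < Cl.

Cl > Be > Mg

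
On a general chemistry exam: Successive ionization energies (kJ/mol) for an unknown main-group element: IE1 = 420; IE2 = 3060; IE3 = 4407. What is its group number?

Look for the largest jump between consecutive ionization energies: IE2/IE1 ≈ 7.3, far larger than any earlier ratio.
That jump marks the point where a core electron is being removed. So the atom has 1 valence electron.
A main-group element with 1 valence electron is in group 1.

Group 1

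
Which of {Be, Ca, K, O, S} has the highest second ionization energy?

After 1 electron has been removed, what remains? Be⁺ still has 1 valence electron; Ca⁺ still has 1 valence electron; K⁺ is the bare [Ar] core; O⁺ still has 5 valence electrons; S⁺ still has 5 valence electrons.
Usually core removal costs more than valence removal, but here the competition is close: a tightly held n=2 valence electron can cost more to remove than an n=3 core electron, so the actual values have to decide it.
Valence configurations: Be⁺ [He]2s¹, Ca⁺ [Ar]4s¹, O⁺ [He]2s²2p³, S⁺ [Ne]3s²3p³.
Approximate IE_2 values (kJ/mol): Be 1757, Ca 1145, K 3052, O 3388, S 2252.
Hence IE_2: Ca < Be < S < K < O.

O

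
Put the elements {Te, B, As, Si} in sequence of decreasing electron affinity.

Te > Si > As > B

B is in period 2, group 13; Si is in period 3, group 14; As is in period 4, group 15; Te is in period 5, group 16.
Atoms with high Z_eff and room in the valence shell (especially the halogens) have the most exothermic electron affinities.
A diagonal step moves right (one effect) and down (the opposite effect) at once.
As > B: period and group pull opposite ways; the across-period shift dominates (78 vs 27 kJ/mol).
Si > As: period and group pull opposite ways; the down-group shift dominates (134 vs 78 kJ/mol).
Te > Si: the two effects oppose for this pair; the across-period effect wins (190 vs 134 kJ/mol).
Approximate values (kJ/mol): B 27, Si 134, As 78, Te 190.
So from highest to lowest: Te > Si > As > B.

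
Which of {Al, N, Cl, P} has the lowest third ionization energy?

Consider each +2 ion: Al²⁺ still has 1 valence electron; N²⁺ still has 3 valence electrons; Cl²⁺ still has 5 valence electrons; P²⁺ still has 3 valence electrons.
All are still removing valence electrons, so compare the +2 ions as you would atoms: IE_3 generally rises across a period (higher Z_eff) and falls down a group (larger shell), subject to the usual subshell exceptions.
Valence configurations: Al²⁺ [Ne]3s¹, N²⁺ [He]2s²2p¹, Cl²⁺ [Ne]3s²3p³, P²⁺ [Ne]3s²3p¹.
Tabulated IE_3 (kJ/mol): Al 2745, N 4578, Cl 3822, P 2914.
So the third ionization energies run Al < P < Cl < N.

Al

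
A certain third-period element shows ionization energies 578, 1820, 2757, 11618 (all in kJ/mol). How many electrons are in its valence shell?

Look for the largest jump between consecutive ionization energies: IE4/IE3 ≈ 4.2, far larger than any earlier ratio.
That jump marks the point where a core electron is being removed. So the atom has 3 valence electrons.

3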